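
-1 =-1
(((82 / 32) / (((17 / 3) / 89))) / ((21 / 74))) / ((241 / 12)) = 405039 / 57358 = 7.06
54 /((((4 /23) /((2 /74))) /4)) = 1242 /37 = 33.57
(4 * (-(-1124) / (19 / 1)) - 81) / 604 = 2957 / 11476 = 0.26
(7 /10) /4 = 7 /40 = 0.18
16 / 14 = 8 / 7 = 1.14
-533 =-533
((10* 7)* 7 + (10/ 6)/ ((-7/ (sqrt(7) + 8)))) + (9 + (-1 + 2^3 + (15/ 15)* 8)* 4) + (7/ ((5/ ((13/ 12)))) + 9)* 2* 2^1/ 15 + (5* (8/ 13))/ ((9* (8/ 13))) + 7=297914/ 525 - 5* sqrt(7)/ 21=566.83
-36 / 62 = -18 / 31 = -0.58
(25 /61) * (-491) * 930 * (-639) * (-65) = -474153176250 /61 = -7773002889.34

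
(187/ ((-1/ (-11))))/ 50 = 2057/ 50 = 41.14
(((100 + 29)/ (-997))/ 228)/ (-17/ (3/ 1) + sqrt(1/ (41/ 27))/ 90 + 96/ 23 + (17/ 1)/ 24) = 2729640 * sqrt(123)/ 3639913229519 + 2633657550/ 3639913229519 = 0.00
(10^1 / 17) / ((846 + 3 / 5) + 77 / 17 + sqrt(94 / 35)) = 12660550 / 18318735091 - 425 *sqrt(3290) / 18318735091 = 0.00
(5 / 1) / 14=5 / 14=0.36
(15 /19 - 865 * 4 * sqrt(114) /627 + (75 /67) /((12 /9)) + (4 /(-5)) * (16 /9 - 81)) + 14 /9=7.64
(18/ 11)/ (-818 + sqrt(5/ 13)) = -191412/ 95684677 -18 *sqrt(65)/ 95684677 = -0.00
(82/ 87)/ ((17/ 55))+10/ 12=11485/ 2958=3.88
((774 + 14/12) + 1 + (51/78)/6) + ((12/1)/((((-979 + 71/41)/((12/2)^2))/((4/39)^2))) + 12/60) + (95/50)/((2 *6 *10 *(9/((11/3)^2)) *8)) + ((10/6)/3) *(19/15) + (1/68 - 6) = 639187840059577/828830620800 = 771.19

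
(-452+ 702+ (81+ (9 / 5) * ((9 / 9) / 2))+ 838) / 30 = 11699 / 300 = 39.00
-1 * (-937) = 937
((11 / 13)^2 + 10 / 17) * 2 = 7494 / 2873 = 2.61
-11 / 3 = -3.67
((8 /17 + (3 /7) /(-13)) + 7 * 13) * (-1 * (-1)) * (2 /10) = 141454 /7735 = 18.29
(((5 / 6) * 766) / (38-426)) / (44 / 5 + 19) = -9575 / 161796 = -0.06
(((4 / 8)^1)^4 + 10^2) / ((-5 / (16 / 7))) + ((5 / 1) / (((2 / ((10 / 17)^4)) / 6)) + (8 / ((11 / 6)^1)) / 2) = -1342980691 / 32155585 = -41.77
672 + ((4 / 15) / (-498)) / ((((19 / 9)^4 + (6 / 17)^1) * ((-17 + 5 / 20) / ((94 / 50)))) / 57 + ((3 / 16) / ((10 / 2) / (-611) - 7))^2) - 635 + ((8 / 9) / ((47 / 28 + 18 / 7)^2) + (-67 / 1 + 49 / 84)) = -561842283795342251444518661 / 19131570300764746822465980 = -29.37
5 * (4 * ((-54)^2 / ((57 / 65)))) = 66505.26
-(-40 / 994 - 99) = 49223 / 497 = 99.04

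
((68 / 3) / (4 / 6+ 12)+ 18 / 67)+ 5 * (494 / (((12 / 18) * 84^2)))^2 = 14881910765 / 7042113792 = 2.11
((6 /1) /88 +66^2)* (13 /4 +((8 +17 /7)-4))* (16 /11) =7420251 /121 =61324.39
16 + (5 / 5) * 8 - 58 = -34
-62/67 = -0.93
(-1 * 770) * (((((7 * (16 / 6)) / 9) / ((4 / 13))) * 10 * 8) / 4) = -103807.41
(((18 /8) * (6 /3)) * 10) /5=9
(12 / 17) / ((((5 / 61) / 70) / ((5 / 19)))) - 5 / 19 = 158.37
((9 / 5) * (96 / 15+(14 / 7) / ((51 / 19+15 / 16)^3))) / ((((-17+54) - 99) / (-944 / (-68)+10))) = -8726809685216 / 1953754860075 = -4.47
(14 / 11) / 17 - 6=-1108 / 187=-5.93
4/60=1/15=0.07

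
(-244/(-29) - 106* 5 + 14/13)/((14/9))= -883044/2639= -334.61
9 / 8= 1.12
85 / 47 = 1.81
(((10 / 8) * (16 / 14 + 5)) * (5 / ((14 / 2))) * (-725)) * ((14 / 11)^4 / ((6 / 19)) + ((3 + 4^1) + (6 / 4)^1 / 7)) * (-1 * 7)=7439563810625 / 17217816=432085.22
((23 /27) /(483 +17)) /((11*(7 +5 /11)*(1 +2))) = 23 /3321000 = 0.00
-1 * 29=-29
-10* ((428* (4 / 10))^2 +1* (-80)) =-1461472 / 5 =-292294.40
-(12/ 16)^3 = -27/ 64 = -0.42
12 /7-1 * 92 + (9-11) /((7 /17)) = -666 /7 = -95.14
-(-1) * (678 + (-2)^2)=682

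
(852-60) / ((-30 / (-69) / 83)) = 755964 / 5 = 151192.80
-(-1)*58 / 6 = 29 / 3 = 9.67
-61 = -61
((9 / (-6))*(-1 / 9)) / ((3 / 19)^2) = 361 / 54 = 6.69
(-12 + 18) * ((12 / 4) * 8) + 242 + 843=1229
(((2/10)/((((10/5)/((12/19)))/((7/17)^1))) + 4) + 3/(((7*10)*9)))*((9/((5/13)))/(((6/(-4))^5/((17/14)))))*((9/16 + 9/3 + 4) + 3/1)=-600675179/3770550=-159.31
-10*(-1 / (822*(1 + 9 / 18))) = 10 / 1233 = 0.01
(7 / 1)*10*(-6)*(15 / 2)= -3150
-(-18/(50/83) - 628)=16447/25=657.88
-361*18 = -6498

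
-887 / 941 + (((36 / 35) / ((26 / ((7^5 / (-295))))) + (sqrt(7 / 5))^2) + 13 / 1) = 202152557 / 18043675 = 11.20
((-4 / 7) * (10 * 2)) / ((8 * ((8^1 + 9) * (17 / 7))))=-10 / 289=-0.03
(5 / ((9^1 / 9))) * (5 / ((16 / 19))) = 475 / 16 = 29.69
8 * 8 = 64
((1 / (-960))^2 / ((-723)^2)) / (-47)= -1 / 22642111180800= -0.00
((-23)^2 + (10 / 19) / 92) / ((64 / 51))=23579901 / 55936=421.55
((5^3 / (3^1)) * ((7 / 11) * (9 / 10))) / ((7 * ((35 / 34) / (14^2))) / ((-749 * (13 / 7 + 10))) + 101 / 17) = 317051700 / 78934273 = 4.02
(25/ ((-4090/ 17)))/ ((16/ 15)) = -1275/ 13088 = -0.10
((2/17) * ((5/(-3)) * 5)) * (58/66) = -1450/1683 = -0.86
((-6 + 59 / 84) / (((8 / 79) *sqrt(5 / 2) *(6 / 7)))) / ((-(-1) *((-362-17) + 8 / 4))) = 7031 *sqrt(10) / 217152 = 0.10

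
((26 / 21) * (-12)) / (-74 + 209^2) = -104 / 305249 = -0.00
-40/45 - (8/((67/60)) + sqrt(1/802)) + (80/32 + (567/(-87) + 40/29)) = -373907/34974 - sqrt(802)/802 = -10.73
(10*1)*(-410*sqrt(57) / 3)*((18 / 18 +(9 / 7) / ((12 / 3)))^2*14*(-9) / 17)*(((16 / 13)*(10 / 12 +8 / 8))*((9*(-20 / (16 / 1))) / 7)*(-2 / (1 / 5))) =6945963750*sqrt(57) / 10829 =4842633.33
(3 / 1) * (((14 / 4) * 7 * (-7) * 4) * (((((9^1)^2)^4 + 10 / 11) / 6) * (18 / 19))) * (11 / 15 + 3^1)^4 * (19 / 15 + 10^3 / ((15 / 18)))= -57562504150811281793024 / 17634375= -3264221394339821.05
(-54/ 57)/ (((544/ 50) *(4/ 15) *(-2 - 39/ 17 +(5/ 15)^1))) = 10125/ 122816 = 0.08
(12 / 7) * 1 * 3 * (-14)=-72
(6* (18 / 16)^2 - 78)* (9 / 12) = -52.80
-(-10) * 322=3220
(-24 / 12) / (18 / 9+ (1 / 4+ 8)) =-8 / 41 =-0.20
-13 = -13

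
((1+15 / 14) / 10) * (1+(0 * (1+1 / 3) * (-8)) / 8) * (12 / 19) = 87 / 665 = 0.13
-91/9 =-10.11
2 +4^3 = 66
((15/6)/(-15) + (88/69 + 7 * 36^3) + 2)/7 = 15023375/322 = 46656.44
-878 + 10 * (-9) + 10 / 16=-967.38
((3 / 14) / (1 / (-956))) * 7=-1434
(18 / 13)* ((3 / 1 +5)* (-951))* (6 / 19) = -821664 / 247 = -3326.57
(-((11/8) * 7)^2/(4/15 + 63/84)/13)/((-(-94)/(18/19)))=-800415/11330384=-0.07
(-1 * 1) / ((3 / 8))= -2.67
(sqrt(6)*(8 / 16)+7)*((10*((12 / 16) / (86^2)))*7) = 105*sqrt(6) / 29584+735 / 14792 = 0.06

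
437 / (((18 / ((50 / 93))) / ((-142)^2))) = 220291700 / 837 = 263192.00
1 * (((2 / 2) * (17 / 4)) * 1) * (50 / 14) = 425 / 28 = 15.18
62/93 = 2/3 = 0.67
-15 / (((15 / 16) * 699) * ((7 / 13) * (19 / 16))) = -3328 / 92967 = -0.04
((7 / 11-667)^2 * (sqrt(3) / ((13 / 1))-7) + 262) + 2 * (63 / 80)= -15042816297 / 4840 + 53728900 * sqrt(3) / 1573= -3048858.30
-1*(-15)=15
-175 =-175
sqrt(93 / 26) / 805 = sqrt(2418) / 20930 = 0.00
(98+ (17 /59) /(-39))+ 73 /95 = 21588668 /218595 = 98.76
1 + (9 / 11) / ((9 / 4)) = 15 / 11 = 1.36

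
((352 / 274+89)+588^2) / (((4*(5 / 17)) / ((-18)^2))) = 65241291969 / 685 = 95242762.00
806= 806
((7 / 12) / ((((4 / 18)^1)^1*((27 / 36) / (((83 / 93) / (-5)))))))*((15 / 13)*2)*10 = -5810 / 403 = -14.42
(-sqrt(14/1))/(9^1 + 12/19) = -19 * sqrt(14)/183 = -0.39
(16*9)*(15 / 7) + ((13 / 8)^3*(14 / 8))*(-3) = 4100721 / 14336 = 286.04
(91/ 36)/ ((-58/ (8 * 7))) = -637/ 261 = -2.44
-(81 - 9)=-72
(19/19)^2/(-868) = -1/868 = -0.00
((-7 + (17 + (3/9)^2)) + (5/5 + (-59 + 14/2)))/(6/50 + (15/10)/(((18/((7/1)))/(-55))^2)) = -220800/3706273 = -0.06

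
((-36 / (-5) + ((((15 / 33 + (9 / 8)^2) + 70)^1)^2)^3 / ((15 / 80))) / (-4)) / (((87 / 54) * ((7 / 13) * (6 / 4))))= -1076954089829719779314806393289 / 7722928506237091840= -139448926525.73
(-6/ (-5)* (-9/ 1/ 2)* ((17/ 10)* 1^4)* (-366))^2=7055496009/ 625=11288793.61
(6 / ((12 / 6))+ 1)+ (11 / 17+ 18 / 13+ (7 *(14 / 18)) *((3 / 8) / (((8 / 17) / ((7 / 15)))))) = 5127691 / 636480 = 8.06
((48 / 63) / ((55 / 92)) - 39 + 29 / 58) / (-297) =85991 / 686070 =0.13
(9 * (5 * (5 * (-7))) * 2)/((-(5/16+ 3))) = 50400/53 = 950.94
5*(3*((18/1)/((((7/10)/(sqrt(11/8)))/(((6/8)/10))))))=405*sqrt(22)/56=33.92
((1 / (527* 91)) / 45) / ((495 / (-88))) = -0.00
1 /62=0.02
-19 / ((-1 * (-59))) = -19 / 59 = -0.32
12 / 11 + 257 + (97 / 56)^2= 9006603 / 34496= 261.09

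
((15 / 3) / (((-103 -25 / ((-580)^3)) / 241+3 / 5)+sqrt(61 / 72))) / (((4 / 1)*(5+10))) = -457993782173611440 / 26026352065669583351+221106773164806400*sqrt(122) / 26026352065669583351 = 0.08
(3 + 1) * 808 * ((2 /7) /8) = 808 /7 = 115.43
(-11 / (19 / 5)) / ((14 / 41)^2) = -92455 / 3724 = -24.83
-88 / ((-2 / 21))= 924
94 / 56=47 / 28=1.68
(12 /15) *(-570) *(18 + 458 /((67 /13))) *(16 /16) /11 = -3264960 /737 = -4430.07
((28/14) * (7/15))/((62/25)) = 35/93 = 0.38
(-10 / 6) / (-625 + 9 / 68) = 340 / 127473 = 0.00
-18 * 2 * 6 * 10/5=-432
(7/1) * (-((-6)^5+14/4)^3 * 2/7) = 3756403003625/4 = 939100750906.25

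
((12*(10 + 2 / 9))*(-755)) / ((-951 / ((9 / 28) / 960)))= 3473 / 106512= 0.03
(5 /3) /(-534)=-5 /1602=-0.00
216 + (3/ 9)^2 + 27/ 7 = 219.97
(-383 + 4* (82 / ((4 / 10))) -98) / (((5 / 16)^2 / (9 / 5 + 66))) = 29419776 / 125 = 235358.21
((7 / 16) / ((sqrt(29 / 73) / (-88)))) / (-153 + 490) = -77 * sqrt(2117) / 19546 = -0.18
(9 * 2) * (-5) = -90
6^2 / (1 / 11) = 396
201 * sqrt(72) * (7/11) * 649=498078 * sqrt(2)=704388.66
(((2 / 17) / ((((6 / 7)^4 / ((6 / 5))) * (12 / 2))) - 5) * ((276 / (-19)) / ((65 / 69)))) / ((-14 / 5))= -144416471 / 5290740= -27.30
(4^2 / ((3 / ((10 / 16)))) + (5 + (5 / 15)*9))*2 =68 / 3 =22.67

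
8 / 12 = 2 / 3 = 0.67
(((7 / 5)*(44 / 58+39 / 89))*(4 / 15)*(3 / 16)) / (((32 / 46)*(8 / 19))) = 9449251 / 33036800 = 0.29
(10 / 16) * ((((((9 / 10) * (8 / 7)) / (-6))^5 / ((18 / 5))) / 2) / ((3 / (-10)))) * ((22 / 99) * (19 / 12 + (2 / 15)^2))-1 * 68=-6428676059 / 94539375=-68.00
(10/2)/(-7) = -5/7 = -0.71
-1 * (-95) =95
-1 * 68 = -68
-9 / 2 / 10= -9 / 20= -0.45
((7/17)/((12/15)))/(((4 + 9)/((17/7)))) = 5/52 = 0.10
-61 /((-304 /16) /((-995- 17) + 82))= -56730 /19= -2985.79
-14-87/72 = -365/24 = -15.21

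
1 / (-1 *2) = -1 / 2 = -0.50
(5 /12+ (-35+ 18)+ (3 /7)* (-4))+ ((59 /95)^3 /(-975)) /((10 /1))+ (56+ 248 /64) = 9731736358763 /234063375000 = 41.58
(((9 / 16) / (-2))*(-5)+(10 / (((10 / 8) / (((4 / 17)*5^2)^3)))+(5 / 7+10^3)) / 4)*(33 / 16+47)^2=446684319065875 / 281731072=1585498.95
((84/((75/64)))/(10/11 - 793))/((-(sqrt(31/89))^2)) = 1754368/6752575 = 0.26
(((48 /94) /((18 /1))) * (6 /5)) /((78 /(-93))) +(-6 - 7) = -39839 /3055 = -13.04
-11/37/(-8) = 11/296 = 0.04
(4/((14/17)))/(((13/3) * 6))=17/91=0.19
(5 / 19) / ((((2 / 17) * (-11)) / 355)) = -30175 / 418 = -72.19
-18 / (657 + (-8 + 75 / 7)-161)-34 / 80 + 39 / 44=0.43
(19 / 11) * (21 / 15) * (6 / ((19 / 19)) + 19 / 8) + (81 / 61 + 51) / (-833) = 64484309 / 3193960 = 20.19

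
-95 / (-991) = 95 / 991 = 0.10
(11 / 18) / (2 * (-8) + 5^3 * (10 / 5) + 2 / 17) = 187 / 71640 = 0.00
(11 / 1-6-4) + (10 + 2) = 13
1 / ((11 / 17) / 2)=34 / 11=3.09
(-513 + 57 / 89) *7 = -319200 / 89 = -3586.52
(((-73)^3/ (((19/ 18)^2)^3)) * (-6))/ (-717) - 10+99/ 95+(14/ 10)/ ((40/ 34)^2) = -53104031352710543/ 22487931118000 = -2361.45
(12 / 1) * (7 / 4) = 21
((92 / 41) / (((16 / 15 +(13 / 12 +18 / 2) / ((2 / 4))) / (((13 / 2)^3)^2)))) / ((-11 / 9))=-1152864765 / 176792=-6521.02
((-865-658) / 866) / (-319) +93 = 25693145 / 276254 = 93.01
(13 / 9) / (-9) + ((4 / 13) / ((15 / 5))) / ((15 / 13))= -29 / 405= -0.07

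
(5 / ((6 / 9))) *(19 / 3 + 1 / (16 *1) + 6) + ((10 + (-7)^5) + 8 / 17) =-9086737 / 544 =-16703.56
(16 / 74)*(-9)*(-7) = 504 / 37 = 13.62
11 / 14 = 0.79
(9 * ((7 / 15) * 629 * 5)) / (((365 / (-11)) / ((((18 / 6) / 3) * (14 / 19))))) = -2034186 / 6935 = -293.32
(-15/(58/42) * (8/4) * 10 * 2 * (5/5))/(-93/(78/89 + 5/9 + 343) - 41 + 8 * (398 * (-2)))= 3476214000/51279351587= 0.07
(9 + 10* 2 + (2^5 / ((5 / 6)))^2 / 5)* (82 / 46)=1660049 / 2875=577.41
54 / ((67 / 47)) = 2538 / 67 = 37.88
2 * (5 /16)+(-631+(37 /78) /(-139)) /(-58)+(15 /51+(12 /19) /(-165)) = 11.79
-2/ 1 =-2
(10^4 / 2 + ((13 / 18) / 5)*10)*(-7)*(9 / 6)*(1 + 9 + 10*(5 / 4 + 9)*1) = -23631825 / 4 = -5907956.25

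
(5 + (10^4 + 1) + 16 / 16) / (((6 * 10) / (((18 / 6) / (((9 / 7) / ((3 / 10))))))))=70049 / 600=116.75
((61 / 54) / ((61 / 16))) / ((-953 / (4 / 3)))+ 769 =59361385 / 77193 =769.00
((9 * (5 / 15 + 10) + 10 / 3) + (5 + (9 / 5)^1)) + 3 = 1592 / 15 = 106.13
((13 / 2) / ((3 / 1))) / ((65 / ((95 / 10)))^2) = 361 / 7800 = 0.05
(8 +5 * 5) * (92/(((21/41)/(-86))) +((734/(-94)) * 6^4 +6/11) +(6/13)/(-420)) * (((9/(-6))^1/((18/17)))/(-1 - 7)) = -613442398507/4105920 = -149404.37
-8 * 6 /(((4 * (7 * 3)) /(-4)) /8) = 128 /7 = 18.29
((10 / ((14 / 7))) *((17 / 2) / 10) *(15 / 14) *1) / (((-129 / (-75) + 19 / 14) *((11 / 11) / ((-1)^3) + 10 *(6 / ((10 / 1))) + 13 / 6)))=6375 / 30874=0.21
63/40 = 1.58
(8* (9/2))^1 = 36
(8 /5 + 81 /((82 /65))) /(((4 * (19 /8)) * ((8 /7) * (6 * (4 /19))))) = 188867 /39360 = 4.80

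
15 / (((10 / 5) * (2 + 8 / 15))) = 225 / 76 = 2.96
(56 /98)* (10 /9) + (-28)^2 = 49432 /63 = 784.63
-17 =-17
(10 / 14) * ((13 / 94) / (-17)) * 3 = -195 / 11186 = -0.02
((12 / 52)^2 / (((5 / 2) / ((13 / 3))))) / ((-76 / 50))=-15 / 247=-0.06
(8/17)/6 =4/51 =0.08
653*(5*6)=19590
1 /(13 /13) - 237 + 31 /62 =-471 /2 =-235.50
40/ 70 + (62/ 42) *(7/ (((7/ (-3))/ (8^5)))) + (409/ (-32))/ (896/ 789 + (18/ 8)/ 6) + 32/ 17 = -658656855579/ 4538660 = -145121.44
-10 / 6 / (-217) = 5 / 651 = 0.01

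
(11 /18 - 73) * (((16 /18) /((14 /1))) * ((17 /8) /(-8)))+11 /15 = 177283 /90720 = 1.95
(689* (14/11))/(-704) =-4823/3872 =-1.25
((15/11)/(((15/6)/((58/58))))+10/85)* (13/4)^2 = 5239/748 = 7.00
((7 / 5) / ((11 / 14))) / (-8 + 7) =-98 / 55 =-1.78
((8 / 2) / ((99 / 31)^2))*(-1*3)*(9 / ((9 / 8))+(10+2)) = -76880 / 3267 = -23.53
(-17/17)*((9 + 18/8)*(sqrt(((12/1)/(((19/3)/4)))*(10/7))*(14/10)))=-27*sqrt(1330)/19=-51.82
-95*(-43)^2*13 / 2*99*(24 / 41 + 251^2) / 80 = -89016509096.65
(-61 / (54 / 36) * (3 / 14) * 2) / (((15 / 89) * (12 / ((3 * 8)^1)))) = -21716 / 105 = -206.82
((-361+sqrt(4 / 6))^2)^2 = (1083 - sqrt(6))^4 / 81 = 16830432335.50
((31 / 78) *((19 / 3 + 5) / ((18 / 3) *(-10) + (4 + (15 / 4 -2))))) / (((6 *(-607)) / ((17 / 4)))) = 289 / 2982798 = 0.00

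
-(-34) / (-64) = -17 / 32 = -0.53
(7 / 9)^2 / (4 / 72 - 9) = -14 / 207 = -0.07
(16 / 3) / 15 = 16 / 45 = 0.36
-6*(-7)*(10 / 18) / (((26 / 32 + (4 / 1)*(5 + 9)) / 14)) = 15680 / 2727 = 5.75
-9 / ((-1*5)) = 9 / 5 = 1.80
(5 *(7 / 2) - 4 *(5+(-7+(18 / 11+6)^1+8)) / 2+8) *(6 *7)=-819 / 11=-74.45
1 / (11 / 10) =10 / 11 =0.91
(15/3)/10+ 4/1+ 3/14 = 33/7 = 4.71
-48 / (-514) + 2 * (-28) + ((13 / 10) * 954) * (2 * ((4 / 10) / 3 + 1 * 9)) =145194806 / 6425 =22598.41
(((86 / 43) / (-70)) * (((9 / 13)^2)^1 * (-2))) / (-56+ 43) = -162 / 76895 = -0.00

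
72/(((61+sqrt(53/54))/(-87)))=-20633616/200881+18792 * sqrt(318)/200881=-101.05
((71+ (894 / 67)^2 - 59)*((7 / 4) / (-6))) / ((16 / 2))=-124411 / 17956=-6.93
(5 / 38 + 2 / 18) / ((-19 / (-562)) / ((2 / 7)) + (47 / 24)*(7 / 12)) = 373168 / 1938475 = 0.19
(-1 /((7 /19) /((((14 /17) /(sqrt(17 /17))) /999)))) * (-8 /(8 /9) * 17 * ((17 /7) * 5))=3230 /777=4.16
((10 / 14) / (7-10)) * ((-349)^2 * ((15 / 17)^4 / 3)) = -3425653125 / 584647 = -5859.35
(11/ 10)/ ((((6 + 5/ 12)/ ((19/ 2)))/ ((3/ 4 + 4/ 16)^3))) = 57/ 35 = 1.63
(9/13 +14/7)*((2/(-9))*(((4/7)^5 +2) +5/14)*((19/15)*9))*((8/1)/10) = -6177356/468195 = -13.19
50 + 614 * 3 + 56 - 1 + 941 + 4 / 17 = 49100 / 17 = 2888.24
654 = 654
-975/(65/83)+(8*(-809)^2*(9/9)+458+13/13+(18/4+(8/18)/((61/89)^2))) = 350634347405/66978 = 5235067.45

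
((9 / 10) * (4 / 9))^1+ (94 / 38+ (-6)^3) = -20247 / 95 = -213.13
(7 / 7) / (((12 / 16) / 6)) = 8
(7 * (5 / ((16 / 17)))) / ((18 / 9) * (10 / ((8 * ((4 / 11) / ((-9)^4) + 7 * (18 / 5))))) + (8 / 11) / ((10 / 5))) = 29758694735 / 370382212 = 80.35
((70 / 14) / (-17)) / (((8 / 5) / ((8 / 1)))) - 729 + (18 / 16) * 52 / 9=-24615 / 34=-723.97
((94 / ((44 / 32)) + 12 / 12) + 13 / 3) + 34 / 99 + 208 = 27922 / 99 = 282.04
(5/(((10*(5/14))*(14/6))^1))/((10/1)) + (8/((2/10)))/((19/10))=20057/950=21.11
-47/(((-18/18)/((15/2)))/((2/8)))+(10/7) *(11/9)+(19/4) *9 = 66841/504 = 132.62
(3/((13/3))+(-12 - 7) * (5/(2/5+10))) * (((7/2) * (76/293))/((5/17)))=-992579/38090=-26.06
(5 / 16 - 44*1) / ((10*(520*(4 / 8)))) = -699 / 41600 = -0.02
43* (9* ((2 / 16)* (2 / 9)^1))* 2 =43 / 2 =21.50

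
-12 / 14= -6 / 7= -0.86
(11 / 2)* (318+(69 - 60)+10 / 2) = 1826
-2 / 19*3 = -6 / 19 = -0.32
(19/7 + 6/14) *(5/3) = 110/21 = 5.24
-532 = -532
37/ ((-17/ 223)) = -8251/ 17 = -485.35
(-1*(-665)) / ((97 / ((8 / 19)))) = 280 / 97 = 2.89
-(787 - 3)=-784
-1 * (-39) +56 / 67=2669 / 67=39.84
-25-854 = -879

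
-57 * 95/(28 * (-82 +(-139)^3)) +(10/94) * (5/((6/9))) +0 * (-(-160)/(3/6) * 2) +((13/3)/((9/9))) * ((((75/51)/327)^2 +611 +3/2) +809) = 2018614439769445364347/327663565642266588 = 6160.63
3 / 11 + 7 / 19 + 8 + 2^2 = 2642 / 209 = 12.64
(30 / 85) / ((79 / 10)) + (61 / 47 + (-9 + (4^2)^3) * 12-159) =3085754828 / 63121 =48886.34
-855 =-855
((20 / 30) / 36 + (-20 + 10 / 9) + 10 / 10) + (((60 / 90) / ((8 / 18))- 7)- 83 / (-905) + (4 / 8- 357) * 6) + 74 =-51027089 / 24435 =-2088.28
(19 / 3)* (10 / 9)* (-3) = -190 / 9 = -21.11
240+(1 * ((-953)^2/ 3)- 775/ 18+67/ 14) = 19085098/ 63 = 302938.06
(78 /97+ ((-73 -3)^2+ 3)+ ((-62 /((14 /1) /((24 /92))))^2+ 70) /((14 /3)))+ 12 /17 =1734137537018 /299206103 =5795.80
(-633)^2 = 400689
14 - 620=-606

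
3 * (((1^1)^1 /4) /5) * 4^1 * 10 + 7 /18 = 115 /18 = 6.39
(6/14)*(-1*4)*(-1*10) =120/7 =17.14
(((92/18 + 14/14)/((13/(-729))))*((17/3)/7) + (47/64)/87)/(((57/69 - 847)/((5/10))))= 3232877309/19722323712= 0.16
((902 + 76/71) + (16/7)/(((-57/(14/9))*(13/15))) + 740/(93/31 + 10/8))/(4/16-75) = -11560303592/802265139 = -14.41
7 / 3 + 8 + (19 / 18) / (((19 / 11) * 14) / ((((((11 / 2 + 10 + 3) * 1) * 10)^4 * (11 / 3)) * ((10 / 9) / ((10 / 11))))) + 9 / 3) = 899582053777727 / 84189654950526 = 10.69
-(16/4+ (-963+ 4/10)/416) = -3507/2080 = -1.69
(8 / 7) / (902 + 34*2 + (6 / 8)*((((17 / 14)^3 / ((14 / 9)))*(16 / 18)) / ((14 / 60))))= 76832 / 65432245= 0.00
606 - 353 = 253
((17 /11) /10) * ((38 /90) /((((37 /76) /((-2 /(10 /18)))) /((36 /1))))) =-883728 /50875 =-17.37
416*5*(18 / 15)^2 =14976 / 5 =2995.20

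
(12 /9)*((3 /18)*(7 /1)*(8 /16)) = 7 /9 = 0.78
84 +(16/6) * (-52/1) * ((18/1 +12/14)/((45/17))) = -284708/315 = -903.83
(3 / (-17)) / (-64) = 3 / 1088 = 0.00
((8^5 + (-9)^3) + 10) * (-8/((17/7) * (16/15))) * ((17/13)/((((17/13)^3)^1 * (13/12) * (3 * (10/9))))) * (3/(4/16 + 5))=-44996796/4913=-9158.72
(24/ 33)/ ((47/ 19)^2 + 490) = 2888/ 1970089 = 0.00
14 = 14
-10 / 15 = -2 / 3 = -0.67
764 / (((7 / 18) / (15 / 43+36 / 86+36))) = 21741912 / 301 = 72232.27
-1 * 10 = -10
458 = 458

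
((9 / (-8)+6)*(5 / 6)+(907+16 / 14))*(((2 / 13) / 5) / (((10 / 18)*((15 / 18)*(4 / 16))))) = 212193 / 875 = 242.51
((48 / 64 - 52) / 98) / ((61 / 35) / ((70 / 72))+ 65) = -5125 / 654568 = -0.01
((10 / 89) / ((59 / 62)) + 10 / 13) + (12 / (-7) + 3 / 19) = -6074631 / 9078979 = -0.67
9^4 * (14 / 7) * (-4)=-52488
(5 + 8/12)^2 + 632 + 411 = 9676/9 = 1075.11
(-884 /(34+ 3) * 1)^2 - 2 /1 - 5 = 771873 /1369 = 563.82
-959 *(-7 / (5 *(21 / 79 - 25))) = -530327 / 9770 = -54.28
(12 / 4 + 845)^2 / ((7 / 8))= 5752832 / 7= 821833.14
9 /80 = 0.11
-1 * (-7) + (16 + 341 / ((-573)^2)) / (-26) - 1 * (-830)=7139842093 / 8536554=836.38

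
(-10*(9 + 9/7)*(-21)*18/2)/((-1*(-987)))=6480/329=19.70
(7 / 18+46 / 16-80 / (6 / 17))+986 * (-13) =-938981 / 72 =-13041.40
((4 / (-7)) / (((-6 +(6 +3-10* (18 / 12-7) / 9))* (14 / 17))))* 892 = -136476 / 2009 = -67.93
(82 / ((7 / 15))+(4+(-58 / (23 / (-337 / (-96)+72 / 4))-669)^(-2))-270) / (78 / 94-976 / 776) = 1836936221923860040 / 8706883350091297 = 210.98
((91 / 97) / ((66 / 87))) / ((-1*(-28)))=377 / 8536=0.04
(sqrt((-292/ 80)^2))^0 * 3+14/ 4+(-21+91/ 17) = -311/ 34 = -9.15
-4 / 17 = -0.24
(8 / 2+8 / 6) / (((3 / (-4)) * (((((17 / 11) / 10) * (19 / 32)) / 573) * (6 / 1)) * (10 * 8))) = -92.51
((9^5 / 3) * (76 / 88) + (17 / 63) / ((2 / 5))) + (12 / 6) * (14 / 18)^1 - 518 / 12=23503813 / 1386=16958.02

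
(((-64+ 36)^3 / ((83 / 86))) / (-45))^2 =3564060688384 / 13950225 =255484.10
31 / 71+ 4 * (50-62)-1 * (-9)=-2738 / 71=-38.56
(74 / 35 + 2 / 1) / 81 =16 / 315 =0.05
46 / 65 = 0.71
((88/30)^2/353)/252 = 484/5003775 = 0.00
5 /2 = 2.50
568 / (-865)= -568 / 865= -0.66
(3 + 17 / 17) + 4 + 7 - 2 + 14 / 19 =261 / 19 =13.74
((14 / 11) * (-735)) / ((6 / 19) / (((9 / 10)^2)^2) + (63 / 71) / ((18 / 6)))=-30358206270 / 25218743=-1203.80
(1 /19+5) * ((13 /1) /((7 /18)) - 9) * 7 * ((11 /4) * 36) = 85536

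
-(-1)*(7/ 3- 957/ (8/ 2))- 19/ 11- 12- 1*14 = -34933/ 132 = -264.64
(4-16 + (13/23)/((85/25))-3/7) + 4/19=-626730/52003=-12.05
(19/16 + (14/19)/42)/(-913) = -1099/832656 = -0.00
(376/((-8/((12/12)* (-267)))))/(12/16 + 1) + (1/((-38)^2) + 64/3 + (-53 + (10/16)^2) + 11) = 3469347877/485184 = 7150.58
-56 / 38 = -1.47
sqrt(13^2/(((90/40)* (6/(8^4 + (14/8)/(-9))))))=13* sqrt(884694)/54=226.44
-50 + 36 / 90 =-49.60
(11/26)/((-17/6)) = -33/221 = -0.15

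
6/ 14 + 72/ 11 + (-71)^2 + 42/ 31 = 5049.33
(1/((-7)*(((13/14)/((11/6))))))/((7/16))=-176/273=-0.64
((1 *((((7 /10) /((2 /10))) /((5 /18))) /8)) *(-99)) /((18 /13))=-9009 /80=-112.61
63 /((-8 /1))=-63 /8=-7.88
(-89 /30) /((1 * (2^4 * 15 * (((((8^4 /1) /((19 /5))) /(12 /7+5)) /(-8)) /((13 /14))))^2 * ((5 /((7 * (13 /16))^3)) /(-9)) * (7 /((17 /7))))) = 447979981345741 /35356170780672000000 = 0.00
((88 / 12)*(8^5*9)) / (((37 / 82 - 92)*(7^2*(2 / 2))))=-177340416 / 367843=-482.11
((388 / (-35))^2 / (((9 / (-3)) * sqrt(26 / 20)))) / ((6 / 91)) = -75272 * sqrt(130) / 1575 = -544.91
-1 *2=-2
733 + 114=847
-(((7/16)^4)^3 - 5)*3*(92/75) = 32369303972119817/1759218604441600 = 18.40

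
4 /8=1 /2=0.50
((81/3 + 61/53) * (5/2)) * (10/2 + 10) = 1055.66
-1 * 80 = -80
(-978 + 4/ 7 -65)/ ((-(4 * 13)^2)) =7297/ 18928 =0.39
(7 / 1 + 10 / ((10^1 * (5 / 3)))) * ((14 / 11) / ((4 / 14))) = 1862 / 55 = 33.85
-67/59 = -1.14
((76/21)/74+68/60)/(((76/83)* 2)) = 127073/196840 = 0.65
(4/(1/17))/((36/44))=748/9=83.11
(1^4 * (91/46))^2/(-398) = -8281/842168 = -0.01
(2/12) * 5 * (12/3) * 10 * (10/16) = 125/6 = 20.83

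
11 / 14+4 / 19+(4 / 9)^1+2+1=10631 / 2394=4.44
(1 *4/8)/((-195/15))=-1/26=-0.04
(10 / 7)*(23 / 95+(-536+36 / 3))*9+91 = -883523 / 133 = -6643.03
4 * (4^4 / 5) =1024 / 5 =204.80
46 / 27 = 1.70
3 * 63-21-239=-71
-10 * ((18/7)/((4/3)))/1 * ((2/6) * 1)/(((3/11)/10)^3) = -6655000/21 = -316904.76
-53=-53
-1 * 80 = -80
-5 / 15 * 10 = -10 / 3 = -3.33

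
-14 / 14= -1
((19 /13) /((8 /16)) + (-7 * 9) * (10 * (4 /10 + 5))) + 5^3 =-3274.08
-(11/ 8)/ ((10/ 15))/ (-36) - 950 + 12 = -180085/ 192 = -937.94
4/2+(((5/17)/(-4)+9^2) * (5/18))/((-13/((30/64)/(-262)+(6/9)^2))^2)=2386210397847947/1177756963209216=2.03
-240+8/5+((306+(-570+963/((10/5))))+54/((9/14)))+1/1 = 641/10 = 64.10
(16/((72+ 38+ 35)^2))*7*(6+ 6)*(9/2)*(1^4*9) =54432/21025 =2.59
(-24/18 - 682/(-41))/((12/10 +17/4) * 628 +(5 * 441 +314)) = 4705/1827042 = 0.00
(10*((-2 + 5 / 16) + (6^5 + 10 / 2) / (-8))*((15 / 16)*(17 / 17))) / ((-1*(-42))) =-55675 / 256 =-217.48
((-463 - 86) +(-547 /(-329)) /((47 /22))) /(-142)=8477153 /2195746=3.86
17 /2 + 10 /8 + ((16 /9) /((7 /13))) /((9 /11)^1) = 31265 /2268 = 13.79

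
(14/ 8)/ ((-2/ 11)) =-77/ 8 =-9.62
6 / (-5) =-6 / 5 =-1.20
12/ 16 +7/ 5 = 43/ 20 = 2.15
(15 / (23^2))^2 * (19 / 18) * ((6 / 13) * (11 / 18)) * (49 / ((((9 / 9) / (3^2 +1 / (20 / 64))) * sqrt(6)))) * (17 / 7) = 7585655 * sqrt(6) / 130965588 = 0.14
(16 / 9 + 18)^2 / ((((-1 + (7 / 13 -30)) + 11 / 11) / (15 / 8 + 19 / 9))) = -29553251 / 558414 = -52.92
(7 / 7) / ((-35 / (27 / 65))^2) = 729 / 5175625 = 0.00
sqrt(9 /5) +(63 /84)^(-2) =3* sqrt(5) /5 +16 /9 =3.12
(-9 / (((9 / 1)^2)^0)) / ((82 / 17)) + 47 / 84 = -4499 / 3444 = -1.31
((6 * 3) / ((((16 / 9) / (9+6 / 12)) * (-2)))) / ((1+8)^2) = -19 / 32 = -0.59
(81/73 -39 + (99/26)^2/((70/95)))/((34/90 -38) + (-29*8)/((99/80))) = 2076267105/25659676952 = 0.08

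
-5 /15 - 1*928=-2785 /3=-928.33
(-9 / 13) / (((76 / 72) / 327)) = -52974 / 247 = -214.47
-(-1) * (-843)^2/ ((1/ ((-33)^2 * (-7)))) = -5417277327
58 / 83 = 0.70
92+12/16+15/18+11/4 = 289/3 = 96.33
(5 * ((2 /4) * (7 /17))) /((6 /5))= 0.86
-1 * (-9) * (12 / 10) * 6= 324 / 5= 64.80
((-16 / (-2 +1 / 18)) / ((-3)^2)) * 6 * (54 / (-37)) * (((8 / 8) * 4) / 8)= -5184 / 1295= -4.00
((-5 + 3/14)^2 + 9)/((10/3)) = 18759/1960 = 9.57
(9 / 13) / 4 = 9 / 52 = 0.17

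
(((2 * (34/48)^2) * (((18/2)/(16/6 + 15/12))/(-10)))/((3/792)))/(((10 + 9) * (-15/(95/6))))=3.38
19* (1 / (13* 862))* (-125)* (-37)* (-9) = -70.58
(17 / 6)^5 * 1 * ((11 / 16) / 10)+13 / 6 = 14.72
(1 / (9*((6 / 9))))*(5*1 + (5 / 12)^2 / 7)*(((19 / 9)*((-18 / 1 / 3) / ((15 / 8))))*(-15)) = 84.86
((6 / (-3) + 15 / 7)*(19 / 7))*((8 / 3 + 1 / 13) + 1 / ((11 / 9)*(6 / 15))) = 11153 / 6006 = 1.86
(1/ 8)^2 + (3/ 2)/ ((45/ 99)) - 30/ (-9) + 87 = 89903/ 960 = 93.65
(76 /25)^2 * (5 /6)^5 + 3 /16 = 15169 /3888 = 3.90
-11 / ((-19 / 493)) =285.42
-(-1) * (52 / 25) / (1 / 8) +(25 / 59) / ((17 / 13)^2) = 7198841 / 426275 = 16.89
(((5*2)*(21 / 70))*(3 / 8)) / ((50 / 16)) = 9 / 25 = 0.36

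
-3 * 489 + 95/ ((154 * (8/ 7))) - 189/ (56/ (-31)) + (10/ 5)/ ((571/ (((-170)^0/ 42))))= -2874038677/ 2110416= -1361.84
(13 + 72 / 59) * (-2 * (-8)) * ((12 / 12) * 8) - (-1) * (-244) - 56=89692 / 59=1520.20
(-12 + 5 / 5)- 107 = -118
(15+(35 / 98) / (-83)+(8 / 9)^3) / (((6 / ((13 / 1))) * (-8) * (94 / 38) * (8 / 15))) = -16422744715 / 5096141568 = -3.22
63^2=3969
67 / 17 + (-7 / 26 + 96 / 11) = 60285 / 4862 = 12.40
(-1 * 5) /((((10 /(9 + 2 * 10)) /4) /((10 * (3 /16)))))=-435 /4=-108.75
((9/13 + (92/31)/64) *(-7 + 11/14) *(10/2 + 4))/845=-3729429/76279840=-0.05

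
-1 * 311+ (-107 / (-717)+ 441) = 93317 / 717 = 130.15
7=7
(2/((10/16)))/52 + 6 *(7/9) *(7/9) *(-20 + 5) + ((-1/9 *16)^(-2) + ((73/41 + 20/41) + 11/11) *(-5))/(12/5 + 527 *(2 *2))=-54.39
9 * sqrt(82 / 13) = 9 * sqrt(1066) / 13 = 22.60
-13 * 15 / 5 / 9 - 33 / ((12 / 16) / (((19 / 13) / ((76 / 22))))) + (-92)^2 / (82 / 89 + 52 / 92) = 672983027 / 118677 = 5670.71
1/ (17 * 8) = 1/ 136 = 0.01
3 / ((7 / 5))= 15 / 7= 2.14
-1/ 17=-0.06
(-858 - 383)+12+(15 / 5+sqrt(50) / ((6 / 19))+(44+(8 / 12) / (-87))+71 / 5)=-1523989 / 1305+95 * sqrt(2) / 6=-1145.42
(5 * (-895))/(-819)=4475/819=5.46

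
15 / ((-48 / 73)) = -365 / 16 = -22.81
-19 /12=-1.58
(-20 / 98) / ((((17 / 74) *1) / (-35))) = 3700 / 119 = 31.09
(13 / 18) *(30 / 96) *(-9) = -65 / 32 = -2.03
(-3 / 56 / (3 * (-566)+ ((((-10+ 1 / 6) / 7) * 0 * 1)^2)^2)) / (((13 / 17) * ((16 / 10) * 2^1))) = 0.00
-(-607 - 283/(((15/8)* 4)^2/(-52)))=345.38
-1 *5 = -5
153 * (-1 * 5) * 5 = -3825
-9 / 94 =-0.10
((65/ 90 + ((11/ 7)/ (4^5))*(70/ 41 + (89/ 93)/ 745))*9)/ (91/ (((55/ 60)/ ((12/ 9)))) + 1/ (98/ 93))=3409398346739/ 69672564400640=0.05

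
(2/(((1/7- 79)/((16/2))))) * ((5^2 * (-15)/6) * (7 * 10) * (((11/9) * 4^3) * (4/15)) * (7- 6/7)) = 211904000/1863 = 113743.42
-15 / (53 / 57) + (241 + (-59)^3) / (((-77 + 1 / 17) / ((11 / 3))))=9310861 / 954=9759.81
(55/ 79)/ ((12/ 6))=55/ 158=0.35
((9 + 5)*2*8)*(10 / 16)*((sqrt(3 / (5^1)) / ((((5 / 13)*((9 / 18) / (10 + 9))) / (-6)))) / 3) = -27664*sqrt(15) / 5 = -21428.44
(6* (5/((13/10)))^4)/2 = 18750000/28561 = 656.49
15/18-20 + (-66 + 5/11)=-5591/66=-84.71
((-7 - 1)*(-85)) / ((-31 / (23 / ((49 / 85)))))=-1329400 / 1519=-875.18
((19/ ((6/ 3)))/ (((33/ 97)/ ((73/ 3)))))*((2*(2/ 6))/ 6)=134539/ 1782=75.50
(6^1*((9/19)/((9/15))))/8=45/76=0.59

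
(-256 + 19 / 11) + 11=-2676 / 11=-243.27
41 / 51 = 0.80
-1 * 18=-18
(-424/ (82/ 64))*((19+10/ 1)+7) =-488448/ 41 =-11913.37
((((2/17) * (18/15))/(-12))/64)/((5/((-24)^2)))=-9/425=-0.02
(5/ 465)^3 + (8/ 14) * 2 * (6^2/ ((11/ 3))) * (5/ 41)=3474825397/ 2539355049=1.37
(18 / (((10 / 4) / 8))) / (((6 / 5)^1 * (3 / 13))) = 208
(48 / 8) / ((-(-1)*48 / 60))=15 / 2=7.50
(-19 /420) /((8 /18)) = -57 /560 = -0.10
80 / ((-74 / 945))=-37800 / 37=-1021.62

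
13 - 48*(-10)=493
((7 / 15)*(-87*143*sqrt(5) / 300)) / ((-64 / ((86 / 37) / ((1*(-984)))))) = -1248247*sqrt(5) / 1747584000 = -0.00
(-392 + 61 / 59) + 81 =-18288 / 59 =-309.97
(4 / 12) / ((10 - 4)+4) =1 / 30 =0.03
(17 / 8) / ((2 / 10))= 85 / 8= 10.62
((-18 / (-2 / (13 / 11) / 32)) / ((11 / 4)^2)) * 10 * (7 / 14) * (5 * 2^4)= 23961600 / 1331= 18002.70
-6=-6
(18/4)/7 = 9/14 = 0.64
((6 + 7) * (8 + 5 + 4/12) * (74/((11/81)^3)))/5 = 1363323312/1331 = 1024284.98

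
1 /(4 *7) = 1 /28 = 0.04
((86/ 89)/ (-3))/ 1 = -86/ 267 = -0.32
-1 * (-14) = 14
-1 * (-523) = 523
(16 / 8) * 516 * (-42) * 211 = -9145584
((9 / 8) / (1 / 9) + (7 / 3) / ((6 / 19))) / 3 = 1261 / 216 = 5.84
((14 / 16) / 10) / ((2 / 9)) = 63 / 160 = 0.39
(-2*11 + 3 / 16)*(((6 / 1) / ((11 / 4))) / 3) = -349 / 22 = -15.86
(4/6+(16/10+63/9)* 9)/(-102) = -0.77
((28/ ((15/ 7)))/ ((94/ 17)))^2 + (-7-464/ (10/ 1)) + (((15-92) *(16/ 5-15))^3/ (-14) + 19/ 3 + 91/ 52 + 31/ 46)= -12249730779336491/ 228631500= -53578491.06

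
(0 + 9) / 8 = 9 / 8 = 1.12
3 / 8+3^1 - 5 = -13 / 8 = -1.62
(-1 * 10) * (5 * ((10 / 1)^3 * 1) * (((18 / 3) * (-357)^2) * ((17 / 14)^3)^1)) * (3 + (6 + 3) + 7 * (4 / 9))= -7241270700000 / 7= -1034467242857.14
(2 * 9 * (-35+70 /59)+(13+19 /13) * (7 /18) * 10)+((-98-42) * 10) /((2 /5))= -27973750 /6903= -4052.40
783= 783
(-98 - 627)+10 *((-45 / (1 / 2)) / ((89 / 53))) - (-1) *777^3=41749559312 / 89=469096172.04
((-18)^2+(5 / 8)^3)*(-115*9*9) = -1546411095 / 512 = -3020334.17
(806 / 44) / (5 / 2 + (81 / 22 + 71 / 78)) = 15717 / 6085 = 2.58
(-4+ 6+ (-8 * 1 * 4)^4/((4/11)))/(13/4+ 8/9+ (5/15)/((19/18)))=1972372824/3047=647316.32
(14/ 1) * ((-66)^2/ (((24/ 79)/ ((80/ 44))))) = 364980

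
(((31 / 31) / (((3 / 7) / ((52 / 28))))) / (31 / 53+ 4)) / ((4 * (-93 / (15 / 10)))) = -689 / 180792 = -0.00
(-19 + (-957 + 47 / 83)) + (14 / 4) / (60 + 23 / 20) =-99009493 / 101509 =-975.38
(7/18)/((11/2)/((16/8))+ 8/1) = 14/387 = 0.04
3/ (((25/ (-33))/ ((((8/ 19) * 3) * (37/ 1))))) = -87912/ 475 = -185.08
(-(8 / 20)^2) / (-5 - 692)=0.00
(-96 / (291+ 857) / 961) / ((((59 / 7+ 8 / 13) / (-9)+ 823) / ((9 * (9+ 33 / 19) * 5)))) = -12888720 / 251990395733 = -0.00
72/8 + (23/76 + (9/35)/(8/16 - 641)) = 10565659/1135820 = 9.30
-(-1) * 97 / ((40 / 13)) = 1261 / 40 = 31.52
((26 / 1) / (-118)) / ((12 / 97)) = -1261 / 708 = -1.78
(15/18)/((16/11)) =55/96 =0.57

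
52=52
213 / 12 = 71 / 4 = 17.75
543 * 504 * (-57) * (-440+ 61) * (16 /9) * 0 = 0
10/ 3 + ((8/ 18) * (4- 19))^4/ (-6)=-79190/ 243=-325.88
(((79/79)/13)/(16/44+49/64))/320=11/51675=0.00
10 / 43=0.23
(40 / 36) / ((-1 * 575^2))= -2 / 595125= -0.00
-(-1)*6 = 6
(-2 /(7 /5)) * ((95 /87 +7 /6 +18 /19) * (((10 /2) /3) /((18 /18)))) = -88325 /11571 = -7.63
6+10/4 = 17/2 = 8.50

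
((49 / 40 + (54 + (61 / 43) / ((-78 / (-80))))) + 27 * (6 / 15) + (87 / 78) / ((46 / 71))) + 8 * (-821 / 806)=2920029431 / 47828040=61.05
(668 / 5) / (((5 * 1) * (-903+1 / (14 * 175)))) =-65464 / 2212349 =-0.03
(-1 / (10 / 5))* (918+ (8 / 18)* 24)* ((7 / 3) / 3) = -9751 / 27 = -361.15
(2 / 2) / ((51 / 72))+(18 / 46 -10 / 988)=346315 / 193154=1.79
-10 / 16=-5 / 8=-0.62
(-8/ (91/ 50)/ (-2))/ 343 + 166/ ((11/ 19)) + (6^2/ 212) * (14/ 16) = 41763583457/ 145577432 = 286.88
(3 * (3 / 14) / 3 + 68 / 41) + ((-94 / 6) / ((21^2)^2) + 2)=185280973 / 47842326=3.87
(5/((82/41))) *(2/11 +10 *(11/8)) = 3065/88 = 34.83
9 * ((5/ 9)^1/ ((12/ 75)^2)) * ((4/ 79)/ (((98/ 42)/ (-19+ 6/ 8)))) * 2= -684375/ 4424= -154.70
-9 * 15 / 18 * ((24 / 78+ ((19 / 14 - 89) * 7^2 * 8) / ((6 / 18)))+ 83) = 20082015 / 26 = 772385.19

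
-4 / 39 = -0.10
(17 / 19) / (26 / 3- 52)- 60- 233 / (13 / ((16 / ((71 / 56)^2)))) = -2968624811 / 12451270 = -238.42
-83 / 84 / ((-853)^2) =-83 / 61119156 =-0.00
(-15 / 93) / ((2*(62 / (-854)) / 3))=6405 / 1922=3.33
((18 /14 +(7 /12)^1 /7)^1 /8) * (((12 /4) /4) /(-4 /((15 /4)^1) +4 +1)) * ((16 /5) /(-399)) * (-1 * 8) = 115 /54929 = 0.00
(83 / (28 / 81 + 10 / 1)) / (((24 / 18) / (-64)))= -161352 / 419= -385.09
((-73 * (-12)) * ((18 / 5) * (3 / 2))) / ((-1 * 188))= -5913 / 235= -25.16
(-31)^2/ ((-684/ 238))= -114359/ 342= -334.38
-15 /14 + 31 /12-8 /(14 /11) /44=115 /84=1.37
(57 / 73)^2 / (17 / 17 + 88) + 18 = 8540307 / 474281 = 18.01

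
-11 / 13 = -0.85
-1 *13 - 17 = -30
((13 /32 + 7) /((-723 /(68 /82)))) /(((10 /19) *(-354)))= 25517 /559659840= 0.00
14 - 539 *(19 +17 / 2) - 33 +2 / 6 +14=-88963 / 6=-14827.17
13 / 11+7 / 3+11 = 479 / 33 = 14.52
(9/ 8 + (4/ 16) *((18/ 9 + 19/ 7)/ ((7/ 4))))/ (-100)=-141/ 7840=-0.02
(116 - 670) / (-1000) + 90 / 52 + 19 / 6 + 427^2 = 3555521803 / 19500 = 182334.45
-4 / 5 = -0.80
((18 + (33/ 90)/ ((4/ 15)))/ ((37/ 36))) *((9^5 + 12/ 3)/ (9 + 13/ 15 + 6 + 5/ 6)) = 411894675/ 6179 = 66660.41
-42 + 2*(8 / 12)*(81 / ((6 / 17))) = 264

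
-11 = -11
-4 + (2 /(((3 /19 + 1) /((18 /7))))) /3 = -194 /77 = -2.52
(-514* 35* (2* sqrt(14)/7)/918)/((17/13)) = -33410* sqrt(14)/7803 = -16.02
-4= -4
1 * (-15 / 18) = -5 / 6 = -0.83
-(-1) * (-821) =-821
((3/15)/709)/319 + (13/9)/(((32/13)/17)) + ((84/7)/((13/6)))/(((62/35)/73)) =31265945876509/131251554720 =238.21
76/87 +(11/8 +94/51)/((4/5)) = 77243/15776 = 4.90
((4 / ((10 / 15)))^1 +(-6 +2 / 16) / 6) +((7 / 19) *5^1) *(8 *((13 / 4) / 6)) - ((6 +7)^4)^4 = -202286649191686667711 / 304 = -665416609183179828.00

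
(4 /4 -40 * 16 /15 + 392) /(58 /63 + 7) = 22071 /499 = 44.23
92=92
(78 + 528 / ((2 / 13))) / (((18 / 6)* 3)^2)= 130 / 3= 43.33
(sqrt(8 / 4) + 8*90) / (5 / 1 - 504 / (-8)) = sqrt(2) / 68 + 180 / 17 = 10.61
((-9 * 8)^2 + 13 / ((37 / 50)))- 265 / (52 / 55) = 9468541 / 1924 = 4921.28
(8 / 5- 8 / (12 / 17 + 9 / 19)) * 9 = -29616 / 635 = -46.64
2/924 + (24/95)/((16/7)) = 2473/21945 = 0.11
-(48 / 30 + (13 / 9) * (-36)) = 252 / 5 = 50.40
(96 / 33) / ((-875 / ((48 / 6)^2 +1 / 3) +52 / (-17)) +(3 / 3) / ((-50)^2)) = -262480000 / 1503141409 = -0.17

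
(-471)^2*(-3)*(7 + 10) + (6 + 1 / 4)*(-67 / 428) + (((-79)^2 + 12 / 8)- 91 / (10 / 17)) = -96794803767 / 8560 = -11307804.18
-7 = -7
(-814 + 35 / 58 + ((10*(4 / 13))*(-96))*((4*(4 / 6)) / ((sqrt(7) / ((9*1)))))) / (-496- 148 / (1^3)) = 47177 / 37352 + 23040*sqrt(7) / 14651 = 5.42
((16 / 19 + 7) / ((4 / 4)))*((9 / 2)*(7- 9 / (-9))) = 5364 / 19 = 282.32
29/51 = 0.57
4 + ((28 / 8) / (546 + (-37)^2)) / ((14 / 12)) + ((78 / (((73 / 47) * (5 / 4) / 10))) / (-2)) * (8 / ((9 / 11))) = -822047563 / 419385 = -1960.13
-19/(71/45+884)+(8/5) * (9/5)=2847897/996275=2.86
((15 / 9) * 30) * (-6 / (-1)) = 300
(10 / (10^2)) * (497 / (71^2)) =7 / 710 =0.01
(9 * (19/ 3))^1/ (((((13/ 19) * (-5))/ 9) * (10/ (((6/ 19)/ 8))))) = -1539/ 2600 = -0.59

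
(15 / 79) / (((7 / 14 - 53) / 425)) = -850 / 553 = -1.54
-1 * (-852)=852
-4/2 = -2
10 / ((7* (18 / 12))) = 20 / 21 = 0.95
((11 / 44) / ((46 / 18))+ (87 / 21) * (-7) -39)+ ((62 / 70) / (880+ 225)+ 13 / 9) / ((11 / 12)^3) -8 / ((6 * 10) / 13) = -962688165077 / 14207493300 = -67.76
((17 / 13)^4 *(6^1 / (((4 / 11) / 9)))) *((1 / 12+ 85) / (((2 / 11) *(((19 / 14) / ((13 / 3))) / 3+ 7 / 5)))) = 135080.87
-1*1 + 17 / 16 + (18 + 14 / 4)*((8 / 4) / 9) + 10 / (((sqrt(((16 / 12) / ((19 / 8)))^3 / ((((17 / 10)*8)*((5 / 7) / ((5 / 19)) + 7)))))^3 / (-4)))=697 / 144 - 51861632913*sqrt(3990) / 4014080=-816101.24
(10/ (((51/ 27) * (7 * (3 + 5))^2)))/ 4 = 45/ 106624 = 0.00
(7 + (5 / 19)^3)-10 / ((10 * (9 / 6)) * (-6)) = 440101 / 61731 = 7.13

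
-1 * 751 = -751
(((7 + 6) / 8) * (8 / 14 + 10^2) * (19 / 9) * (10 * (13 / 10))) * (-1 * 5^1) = -1412840 / 63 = -22426.03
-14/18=-7/9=-0.78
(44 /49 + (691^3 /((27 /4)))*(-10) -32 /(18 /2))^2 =238924531620559244.75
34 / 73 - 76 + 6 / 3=-5368 / 73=-73.53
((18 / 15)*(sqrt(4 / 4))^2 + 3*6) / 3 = 32 / 5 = 6.40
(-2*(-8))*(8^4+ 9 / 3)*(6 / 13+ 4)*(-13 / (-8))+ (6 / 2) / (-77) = 36612265 / 77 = 475483.96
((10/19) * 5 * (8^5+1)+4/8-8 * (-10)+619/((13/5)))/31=42757077/15314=2792.03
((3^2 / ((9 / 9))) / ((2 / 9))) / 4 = 81 / 8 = 10.12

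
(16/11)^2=256/121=2.12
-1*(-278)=278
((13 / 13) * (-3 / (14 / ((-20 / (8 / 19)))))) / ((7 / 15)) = 4275 / 196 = 21.81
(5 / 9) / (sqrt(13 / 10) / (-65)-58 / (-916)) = 2622050 * sqrt(130) / 11355687 + 107916250 / 11355687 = 12.14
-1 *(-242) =242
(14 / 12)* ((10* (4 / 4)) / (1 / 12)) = 140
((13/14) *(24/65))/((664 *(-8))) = -3/46480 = -0.00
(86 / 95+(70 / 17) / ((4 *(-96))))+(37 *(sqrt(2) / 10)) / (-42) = 277379 / 310080 - 37 *sqrt(2) / 420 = 0.77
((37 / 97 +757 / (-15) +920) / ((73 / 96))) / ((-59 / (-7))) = 283522624 / 2088895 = 135.73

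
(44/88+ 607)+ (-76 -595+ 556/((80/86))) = 2671/5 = 534.20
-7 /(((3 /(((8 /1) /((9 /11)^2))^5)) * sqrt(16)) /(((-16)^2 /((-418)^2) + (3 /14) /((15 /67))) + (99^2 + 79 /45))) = -236878252991489899311104 /169928437782735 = -1393988293.44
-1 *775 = -775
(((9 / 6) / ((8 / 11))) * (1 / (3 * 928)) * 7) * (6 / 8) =231 / 59392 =0.00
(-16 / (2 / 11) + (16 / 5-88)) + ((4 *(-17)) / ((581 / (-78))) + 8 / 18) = -4267556 / 26145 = -163.23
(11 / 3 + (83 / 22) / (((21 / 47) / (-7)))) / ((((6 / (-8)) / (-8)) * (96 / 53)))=-193927 / 594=-326.48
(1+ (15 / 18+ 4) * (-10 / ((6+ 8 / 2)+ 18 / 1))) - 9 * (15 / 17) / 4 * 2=-4.70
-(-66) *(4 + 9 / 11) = 318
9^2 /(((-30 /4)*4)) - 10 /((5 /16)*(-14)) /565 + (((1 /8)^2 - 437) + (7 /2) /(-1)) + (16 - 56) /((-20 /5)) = -21929321 /50624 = -433.18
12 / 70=6 / 35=0.17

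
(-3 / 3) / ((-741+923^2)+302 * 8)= -1 / 853604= -0.00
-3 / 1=-3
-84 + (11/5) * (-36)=-816/5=-163.20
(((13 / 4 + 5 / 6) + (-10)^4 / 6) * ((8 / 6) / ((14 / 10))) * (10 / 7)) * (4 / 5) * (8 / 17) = 2138560 / 2499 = 855.77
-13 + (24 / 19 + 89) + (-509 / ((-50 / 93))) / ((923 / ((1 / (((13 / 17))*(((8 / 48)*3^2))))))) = 445459917 / 5699525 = 78.16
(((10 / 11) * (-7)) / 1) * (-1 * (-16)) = -1120 / 11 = -101.82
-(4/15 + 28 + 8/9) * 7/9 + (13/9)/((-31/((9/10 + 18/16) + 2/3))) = -2290229/100440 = -22.80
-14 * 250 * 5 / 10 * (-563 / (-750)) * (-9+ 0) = 11823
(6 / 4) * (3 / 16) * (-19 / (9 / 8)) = -4.75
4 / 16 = 1 / 4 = 0.25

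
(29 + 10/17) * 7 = 3521/17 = 207.12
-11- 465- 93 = -569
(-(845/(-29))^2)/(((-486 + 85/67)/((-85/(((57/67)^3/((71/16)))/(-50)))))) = 2170850479454271875/40465643874408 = 53646.75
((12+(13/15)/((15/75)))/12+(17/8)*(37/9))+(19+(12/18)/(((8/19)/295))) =35725/72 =496.18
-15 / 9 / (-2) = 5 / 6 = 0.83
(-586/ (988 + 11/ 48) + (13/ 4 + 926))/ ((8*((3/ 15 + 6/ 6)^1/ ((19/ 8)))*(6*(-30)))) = -1115954759/ 874321920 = -1.28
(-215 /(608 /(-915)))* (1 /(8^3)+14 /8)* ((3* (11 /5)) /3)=388217115 /311296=1247.10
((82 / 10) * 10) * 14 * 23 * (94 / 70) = 177284 / 5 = 35456.80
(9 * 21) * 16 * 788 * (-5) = -11914560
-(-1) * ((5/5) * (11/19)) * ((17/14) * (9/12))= 561/1064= 0.53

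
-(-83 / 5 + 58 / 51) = 3943 / 255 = 15.46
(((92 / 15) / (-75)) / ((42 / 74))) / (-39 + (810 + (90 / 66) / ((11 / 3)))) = -102971 / 551265750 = -0.00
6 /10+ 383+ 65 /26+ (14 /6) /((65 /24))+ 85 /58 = 146437 /377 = 388.43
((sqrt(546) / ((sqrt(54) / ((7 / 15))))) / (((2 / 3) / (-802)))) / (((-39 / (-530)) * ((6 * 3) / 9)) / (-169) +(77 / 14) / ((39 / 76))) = -276289 * sqrt(91) / 15823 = -166.57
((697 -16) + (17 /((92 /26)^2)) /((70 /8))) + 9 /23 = 12618833 /18515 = 681.55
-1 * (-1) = 1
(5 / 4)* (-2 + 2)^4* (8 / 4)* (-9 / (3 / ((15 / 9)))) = 0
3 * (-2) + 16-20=-10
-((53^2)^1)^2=-7890481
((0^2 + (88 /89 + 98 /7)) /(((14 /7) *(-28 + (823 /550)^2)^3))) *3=-18462987296875000000 /14038728500707175922093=-0.00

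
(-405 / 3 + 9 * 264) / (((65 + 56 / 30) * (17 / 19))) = 638685 / 17051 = 37.46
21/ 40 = 0.52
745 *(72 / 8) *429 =2876445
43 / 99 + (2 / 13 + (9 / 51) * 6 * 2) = 59201 / 21879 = 2.71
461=461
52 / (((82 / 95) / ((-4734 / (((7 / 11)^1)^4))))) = -171196920180 / 98441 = -1739081.48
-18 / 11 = -1.64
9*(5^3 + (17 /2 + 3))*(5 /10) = 2457 /4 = 614.25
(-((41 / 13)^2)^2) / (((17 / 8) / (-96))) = 2170184448 / 485537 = 4469.66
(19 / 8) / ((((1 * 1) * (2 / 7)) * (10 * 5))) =133 / 800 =0.17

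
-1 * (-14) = 14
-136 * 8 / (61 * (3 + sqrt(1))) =-272 / 61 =-4.46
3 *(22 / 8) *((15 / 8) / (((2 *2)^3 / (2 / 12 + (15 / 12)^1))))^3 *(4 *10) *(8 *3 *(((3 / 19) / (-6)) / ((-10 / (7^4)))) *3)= 437930695125 / 40802189312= 10.73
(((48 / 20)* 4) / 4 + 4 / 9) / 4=32 / 45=0.71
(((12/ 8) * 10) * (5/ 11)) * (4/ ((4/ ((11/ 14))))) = 75/ 14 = 5.36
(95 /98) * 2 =95 /49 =1.94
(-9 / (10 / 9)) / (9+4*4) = -81 / 250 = -0.32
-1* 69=-69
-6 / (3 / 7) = -14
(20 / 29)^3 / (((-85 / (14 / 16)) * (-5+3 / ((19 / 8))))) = 26600 / 29437523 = 0.00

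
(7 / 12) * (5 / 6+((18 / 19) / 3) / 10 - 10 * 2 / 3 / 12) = 3703 / 20520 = 0.18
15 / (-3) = -5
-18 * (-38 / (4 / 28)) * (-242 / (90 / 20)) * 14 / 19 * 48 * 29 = -264101376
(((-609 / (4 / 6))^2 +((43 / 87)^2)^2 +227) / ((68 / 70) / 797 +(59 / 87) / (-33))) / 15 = -2878584.73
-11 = -11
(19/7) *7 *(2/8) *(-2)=-19/2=-9.50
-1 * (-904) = 904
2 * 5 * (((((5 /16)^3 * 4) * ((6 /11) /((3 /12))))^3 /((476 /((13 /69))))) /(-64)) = -1142578125 /977896139128832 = -0.00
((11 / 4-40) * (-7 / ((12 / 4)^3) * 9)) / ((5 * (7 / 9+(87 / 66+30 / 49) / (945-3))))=264785367 / 11878435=22.29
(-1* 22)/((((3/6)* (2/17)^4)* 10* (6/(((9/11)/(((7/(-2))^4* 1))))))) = -250563/12005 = -20.87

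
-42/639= -14/213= -0.07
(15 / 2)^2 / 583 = 225 / 2332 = 0.10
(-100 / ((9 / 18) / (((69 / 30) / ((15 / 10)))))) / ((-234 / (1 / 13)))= 460 / 4563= 0.10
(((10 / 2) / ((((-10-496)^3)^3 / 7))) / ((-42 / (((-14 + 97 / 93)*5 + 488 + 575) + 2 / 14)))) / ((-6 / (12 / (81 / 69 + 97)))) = -3249655 / 416920256628502362433614056448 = -0.00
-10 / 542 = -5 / 271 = -0.02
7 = 7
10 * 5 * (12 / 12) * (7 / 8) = 175 / 4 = 43.75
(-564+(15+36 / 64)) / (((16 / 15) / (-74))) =4870125 / 128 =38047.85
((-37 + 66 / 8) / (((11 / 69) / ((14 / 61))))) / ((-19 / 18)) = 499905 / 12749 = 39.21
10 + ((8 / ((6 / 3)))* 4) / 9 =106 / 9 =11.78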